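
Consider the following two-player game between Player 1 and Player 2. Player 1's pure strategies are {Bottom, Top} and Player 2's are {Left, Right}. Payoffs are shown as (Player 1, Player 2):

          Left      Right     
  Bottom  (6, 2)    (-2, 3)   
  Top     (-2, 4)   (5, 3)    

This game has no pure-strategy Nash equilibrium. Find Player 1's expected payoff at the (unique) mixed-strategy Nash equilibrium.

26/15

Player 2's mix must leave Player 1 indifferent between Bottom and Top.
  Player 1's payoff from Bottom: q·6 + (1−q)·(-2) = 8q - 2
  Player 1's payoff from Top: q·(-2) + (1−q)·5 = -7q + 5
  8q - 2 = -7q + 5  ⇒  15q = 7  ⇒  q = 7/15.
At equilibrium Player 1 is indifferent across rows, so Player 1's payoff equals the payoff from Bottom: (7/15)·6 + (8/15)·(-2) = 26/15.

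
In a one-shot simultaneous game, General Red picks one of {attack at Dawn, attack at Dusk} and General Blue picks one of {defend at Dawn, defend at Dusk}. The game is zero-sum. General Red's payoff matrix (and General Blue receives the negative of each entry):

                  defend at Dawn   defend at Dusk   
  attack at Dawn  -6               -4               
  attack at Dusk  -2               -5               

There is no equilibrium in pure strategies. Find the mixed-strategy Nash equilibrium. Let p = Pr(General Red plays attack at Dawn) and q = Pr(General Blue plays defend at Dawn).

p = 3/5, q = 1/5

General Blue's indifference between defend at Dawn and defend at Dusk determines General Red's mixing probability p:
  General Blue's payoff to defend at Dawn: p·6 + (1−p)·2 = 4p + 2
  General Blue's payoff to defend at Dusk: p·4 + (1−p)·5 = -p + 5
  4p + 2 = -p + 5  ⇒  5p = 3  ⇒  p = 3/5.
For General Red to be willing to mix, General Red must be indifferent between attack at Dawn and attack at Dusk, which pins down General Blue's mix.
  General Red's payoff from attack at Dawn: q·(-6) + (1−q)·(-4) = -2q - 4
  General Red's payoff from attack at Dusk: q·(-2) + (1−q)·(-5) = 3q - 5
  -2q - 4 = 3q - 5  ⇒  -5q = -1  ⇒  q = 1/5.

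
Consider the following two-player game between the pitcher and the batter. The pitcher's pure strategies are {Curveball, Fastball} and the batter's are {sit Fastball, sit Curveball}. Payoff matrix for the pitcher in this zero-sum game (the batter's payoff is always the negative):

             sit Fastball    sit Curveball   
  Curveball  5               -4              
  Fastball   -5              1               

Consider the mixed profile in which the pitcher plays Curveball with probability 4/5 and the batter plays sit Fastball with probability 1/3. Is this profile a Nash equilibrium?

No

Given the pitcher's mix p = 4/5, the batter's payoff from sit Fastball is -3 but from sit Curveball is 3. The batter strictly prefers sit Curveball, so the batter would not mix.
So the proposed profile is not a Nash equilibrium.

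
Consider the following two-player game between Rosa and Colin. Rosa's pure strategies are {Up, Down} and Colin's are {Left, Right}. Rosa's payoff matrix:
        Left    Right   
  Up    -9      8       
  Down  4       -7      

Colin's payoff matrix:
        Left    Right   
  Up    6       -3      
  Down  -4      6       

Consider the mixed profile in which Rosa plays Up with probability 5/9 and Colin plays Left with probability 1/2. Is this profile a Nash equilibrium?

No

Given Rosa's mix p = 5/9, Colin's payoff from Left is 14/9 but from Right is 1. Colin strictly prefers Left, so Colin would not mix.
So the proposed profile is not a Nash equilibrium.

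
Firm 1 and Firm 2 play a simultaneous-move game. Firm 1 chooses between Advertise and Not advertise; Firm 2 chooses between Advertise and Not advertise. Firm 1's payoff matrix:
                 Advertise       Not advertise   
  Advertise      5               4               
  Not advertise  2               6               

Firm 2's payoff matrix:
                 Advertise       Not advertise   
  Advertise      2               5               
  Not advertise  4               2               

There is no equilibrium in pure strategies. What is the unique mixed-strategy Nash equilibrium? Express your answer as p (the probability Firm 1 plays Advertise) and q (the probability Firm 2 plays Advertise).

p = 2/5, q = 2/5

Set Firm 2's expected payoff from Advertise equal to that from Not advertise:
  Firm 2's payoff to Advertise: p·2 + (1−p)·4 = -2p + 4
  Firm 2's payoff to Not advertise: p·5 + (1−p)·2 = 3p + 2
  -2p + 4 = 3p + 2  ⇒  -5p = -2  ⇒  p = 2/5.
Set Firm 1's expected payoff from Advertise equal to that from Not advertise:
  Firm 1's payoff to Advertise: q·5 + (1−q)·4 = q + 4
  Firm 1's payoff to Not advertise: q·2 + (1−q)·6 = -4q + 6
  q + 4 = -4q + 6  ⇒  5q = 2  ⇒  q = 2/5.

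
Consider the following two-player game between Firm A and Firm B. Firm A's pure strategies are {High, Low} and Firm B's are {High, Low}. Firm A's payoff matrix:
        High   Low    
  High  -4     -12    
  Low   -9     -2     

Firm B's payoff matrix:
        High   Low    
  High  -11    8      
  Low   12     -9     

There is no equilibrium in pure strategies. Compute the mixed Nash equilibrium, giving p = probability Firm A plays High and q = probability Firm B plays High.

Set Firm B's expected payoff from High equal to that from Low:
  Firm B's payoff to High: p·(-11) + (1−p)·12 = -23p + 12
  Firm B's payoff to Low: p·8 + (1−p)·(-9) = 17p - 9
  -23p + 12 = 17p - 9  ⇒  -40p = -21  ⇒  p = 21/40.
Firm A's indifference between High and Low determines Firm B's mixing probability q:
  Firm A's payoff to High: q·(-4) + (1−q)·(-12) = 8q - 12
  Firm A's payoff to Low: q·(-9) + (1−q)·(-2) = -7q - 2
  8q - 12 = -7q - 2  ⇒  15q = 10  ⇒  q = 2/3.

p = 21/40, q = 2/3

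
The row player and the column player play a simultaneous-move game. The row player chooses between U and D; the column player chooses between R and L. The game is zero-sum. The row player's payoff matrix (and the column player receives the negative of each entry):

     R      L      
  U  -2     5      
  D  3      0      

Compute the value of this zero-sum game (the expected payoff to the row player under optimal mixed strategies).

v = 3/2

For the row player to be willing to mix, the row player must be indifferent between U and D, which pins down the column player's mix.
  the row player's payoff from U: q·(-2) + (1−q)·5 = -7q + 5
  the row player's payoff from D: q·3 + (1−q)·0 = 3q
  -7q + 5 = 3q  ⇒  -10q = -5  ⇒  q = 1/2.
The value is the row player's expected payoff against this mix (using U): (1/2)·(-2) + (1/2)·5 = 3/2.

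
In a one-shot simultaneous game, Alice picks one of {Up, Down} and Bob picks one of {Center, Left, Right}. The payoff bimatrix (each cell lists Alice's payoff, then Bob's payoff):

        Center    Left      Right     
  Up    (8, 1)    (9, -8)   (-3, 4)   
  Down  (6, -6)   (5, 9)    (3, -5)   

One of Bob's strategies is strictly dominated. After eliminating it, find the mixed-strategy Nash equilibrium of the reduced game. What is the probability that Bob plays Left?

q = 3/5

Bob's strategy Center is strictly dominated by Right: 4 > 1 and -5 > -6. Eliminate Center.
Alice's indifference between Up and Down determines Bob's mixing probability q:
  Alice's payoff to Up: q·9 + (1−q)·(-3) = 12q - 3
  Alice's payoff to Down: q·5 + (1−q)·3 = 2q + 3
  12q - 3 = 2q + 3  ⇒  10q = 6  ⇒  q = 3/5.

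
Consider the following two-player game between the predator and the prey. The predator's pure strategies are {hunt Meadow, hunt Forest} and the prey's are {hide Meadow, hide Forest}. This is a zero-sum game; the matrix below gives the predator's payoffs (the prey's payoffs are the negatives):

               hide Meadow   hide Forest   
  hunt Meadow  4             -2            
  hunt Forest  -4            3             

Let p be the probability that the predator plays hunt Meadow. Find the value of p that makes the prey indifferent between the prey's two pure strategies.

The prey's indifference between hide Meadow and hide Forest determines the predator's mixing probability p:
  the prey's payoff to hide Meadow: p·(-4) + (1−p)·4 = -8p + 4
  the prey's payoff to hide Forest: p·2 + (1−p)·(-3) = 5p - 3
  -8p + 4 = 5p - 3  ⇒  -13p = -7  ⇒  p = 7/13.

p = 7/13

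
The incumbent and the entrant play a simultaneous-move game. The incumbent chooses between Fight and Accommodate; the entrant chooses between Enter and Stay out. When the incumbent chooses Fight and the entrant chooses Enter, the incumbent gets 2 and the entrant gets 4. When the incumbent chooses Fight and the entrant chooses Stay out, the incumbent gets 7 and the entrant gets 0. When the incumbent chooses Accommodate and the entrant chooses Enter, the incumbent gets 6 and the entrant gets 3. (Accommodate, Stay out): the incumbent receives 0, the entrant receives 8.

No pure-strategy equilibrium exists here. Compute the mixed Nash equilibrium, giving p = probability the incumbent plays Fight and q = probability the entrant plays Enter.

In a mixed equilibrium the entrant is indifferent between Enter and Stay out; this condition fixes p.
  the entrant's expected payoff from Enter: p·4 + (1−p)·3 = p + 3
  the entrant's expected payoff from Stay out: p·0 + (1−p)·8 = -8p + 8
  p + 3 = -8p + 8  ⇒  9p = 5  ⇒  p = 5/9.
In a mixed equilibrium the incumbent is indifferent between Fight and Accommodate; this condition fixes q.
  the incumbent's payoff from Fight: q·2 + (1−q)·7 = -5q + 7
  the incumbent's payoff from Accommodate: q·6 + (1−q)·0 = 6q
  -5q + 7 = 6q  ⇒  -11q = -7  ⇒  q = 7/11.

p = 5/9, q = 7/11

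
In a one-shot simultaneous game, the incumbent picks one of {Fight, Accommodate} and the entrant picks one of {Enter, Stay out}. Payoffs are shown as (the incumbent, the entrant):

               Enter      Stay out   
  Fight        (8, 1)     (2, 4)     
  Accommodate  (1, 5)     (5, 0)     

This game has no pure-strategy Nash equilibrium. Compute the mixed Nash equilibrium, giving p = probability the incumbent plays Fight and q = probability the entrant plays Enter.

In a mixed equilibrium the entrant is indifferent between Enter and Stay out; this condition fixes p.
  the entrant's payoff to Enter: p·1 + (1−p)·5 = -4p + 5
  the entrant's payoff to Stay out: p·4 + (1−p)·0 = 4p
  -4p + 5 = 4p  ⇒  -8p = -5  ⇒  p = 5/8.
The incumbent's indifference between Fight and Accommodate determines the entrant's mixing probability q:
  the incumbent's payoff to Fight: q·8 + (1−q)·2 = 6q + 2
  the incumbent's payoff to Accommodate: q·1 + (1−q)·5 = -4q + 5
  6q + 2 = -4q + 5  ⇒  10q = 3  ⇒  q = 3/10.

p = 5/8, q = 3/10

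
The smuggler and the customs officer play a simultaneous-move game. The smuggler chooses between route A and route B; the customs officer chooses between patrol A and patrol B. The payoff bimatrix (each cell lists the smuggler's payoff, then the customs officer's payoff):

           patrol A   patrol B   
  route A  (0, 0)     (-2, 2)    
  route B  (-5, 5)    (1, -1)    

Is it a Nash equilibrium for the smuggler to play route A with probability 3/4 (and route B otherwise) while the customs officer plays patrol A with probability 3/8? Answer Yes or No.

Yes

Check the customs officer's indifference given the smuggler's mix p = 3/4:
  payoff from patrol A = 5/4; payoff from patrol B = 5/4 — equal.
Check the smuggler's indifference given the customs officer's mix q = 3/8:
  payoff from route A = -5/4; payoff from route B = -5/4 — equal.
Both players are indifferent, so neither can profitably deviate.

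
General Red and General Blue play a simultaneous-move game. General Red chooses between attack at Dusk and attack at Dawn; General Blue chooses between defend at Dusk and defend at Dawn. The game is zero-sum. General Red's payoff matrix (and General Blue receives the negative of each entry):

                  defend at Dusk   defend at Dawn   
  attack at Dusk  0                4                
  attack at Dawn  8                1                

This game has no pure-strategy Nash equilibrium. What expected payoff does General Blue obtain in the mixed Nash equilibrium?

General Red's mix must leave General Blue indifferent between defend at Dusk and defend at Dawn.
  General Blue's expected payoff from defend at Dusk: p·0 + (1−p)·(-8) = 8p - 8
  General Blue's expected payoff from defend at Dawn: p·(-4) + (1−p)·(-1) = -3p - 1
  8p - 8 = -3p - 1  ⇒  11p = 7  ⇒  p = 7/11.
At equilibrium General Blue is indifferent across columns, so General Blue's payoff equals the payoff from defend at Dusk: (7/11)·0 + (4/11)·(-8) = -32/11.

-32/11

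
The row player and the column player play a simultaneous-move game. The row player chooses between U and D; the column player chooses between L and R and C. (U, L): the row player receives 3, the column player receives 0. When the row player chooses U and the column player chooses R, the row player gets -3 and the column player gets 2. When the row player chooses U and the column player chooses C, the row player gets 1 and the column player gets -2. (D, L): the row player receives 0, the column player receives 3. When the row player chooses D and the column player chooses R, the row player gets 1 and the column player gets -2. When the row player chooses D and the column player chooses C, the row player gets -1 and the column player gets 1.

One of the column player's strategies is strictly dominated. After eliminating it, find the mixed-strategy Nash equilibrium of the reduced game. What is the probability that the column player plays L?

The column player's strategy C is strictly dominated by L: 0 > -2 and 3 > 1. Eliminate C.
Set the row player's expected payoff from U equal to that from D:
  the row player's expected payoff from U: q·3 + (1−q)·(-3) = 6q - 3
  the row player's expected payoff from D: q·0 + (1−q)·1 = -q + 1
  6q - 3 = -q + 1  ⇒  7q = 4  ⇒  q = 4/7.

q = 4/7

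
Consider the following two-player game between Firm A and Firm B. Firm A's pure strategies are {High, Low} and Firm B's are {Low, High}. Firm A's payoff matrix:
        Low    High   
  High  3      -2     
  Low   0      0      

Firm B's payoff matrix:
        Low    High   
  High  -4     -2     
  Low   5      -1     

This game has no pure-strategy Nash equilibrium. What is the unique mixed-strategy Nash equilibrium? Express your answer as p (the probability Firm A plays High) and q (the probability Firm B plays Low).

p = 3/4, q = 2/5

For Firm B to be willing to mix, Firm B must be indifferent between Low and High, which pins down Firm A's mix.
  Firm B's payoff from Low: p·(-4) + (1−p)·5 = -9p + 5
  Firm B's payoff from High: p·(-2) + (1−p)·(-1) = -p - 1
  -9p + 5 = -p - 1  ⇒  -8p = -6  ⇒  p = 3/4.
Firm B's mix must leave Firm A indifferent between High and Low.
  Firm A's expected payoff from High: q·3 + (1−q)·(-2) = 5q - 2
  Firm A's expected payoff from Low: q·0 + (1−q)·0 = 0
  5q - 2 = 0  ⇒  5q = 2  ⇒  q = 2/5.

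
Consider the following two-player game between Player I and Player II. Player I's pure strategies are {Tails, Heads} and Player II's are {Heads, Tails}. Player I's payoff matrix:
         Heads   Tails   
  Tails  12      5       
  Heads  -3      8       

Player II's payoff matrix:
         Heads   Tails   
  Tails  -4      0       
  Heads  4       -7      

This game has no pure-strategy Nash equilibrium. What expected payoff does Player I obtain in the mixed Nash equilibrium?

Player I's indifference between Tails and Heads determines Player II's mixing probability q:
  Player I's payoff from Tails: q·12 + (1−q)·5 = 7q + 5
  Player I's payoff from Heads: q·(-3) + (1−q)·8 = -11q + 8
  7q + 5 = -11q + 8  ⇒  18q = 3  ⇒  q = 1/6.
At equilibrium Player I is indifferent across rows, so Player I's payoff equals the payoff from Tails: (1/6)·12 + (5/6)·5 = 37/6.

37/6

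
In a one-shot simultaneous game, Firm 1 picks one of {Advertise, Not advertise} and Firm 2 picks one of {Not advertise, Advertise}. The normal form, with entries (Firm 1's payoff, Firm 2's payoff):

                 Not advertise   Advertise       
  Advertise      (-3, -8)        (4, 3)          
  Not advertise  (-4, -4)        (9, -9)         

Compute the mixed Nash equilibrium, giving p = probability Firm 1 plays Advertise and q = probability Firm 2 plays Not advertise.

Firm 1's mix must leave Firm 2 indifferent between Not advertise and Advertise.
  Firm 2's payoff to Not advertise: p·(-8) + (1−p)·(-4) = -4p - 4
  Firm 2's payoff to Advertise: p·3 + (1−p)·(-9) = 12p - 9
  -4p - 4 = 12p - 9  ⇒  -16p = -5  ⇒  p = 5/16.
For Firm 1 to be willing to mix, Firm 1 must be indifferent between Advertise and Not advertise, which pins down Firm 2's mix.
  Firm 1's payoff from Advertise: q·(-3) + (1−q)·4 = -7q + 4
  Firm 1's payoff from Not advertise: q·(-4) + (1−q)·9 = -13q + 9
  -7q + 4 = -13q + 9  ⇒  6q = 5  ⇒  q = 5/6.

p = 5/16, q = 5/6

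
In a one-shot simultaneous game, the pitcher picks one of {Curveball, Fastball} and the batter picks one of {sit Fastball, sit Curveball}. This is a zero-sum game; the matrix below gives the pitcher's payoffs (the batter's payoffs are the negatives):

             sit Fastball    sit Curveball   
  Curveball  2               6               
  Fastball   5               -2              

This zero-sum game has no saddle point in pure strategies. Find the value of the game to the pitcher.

v = 34/11

The pitcher's indifference between Curveball and Fastball determines the batter's mixing probability q:
  the pitcher's payoff from Curveball: q·2 + (1−q)·6 = -4q + 6
  the pitcher's payoff from Fastball: q·5 + (1−q)·(-2) = 7q - 2
  -4q + 6 = 7q - 2  ⇒  -11q = -8  ⇒  q = 8/11.
The value is the pitcher's expected payoff against this mix (using Curveball): (8/11)·2 + (3/11)·6 = 34/11.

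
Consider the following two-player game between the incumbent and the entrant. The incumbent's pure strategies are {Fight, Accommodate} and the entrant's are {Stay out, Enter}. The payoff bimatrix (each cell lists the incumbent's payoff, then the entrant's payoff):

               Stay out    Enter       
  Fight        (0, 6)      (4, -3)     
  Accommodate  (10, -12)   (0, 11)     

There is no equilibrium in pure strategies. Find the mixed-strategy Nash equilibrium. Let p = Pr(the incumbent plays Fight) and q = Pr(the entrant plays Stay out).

p = 23/32, q = 2/7

For the entrant to be willing to mix, the entrant must be indifferent between Stay out and Enter, which pins down the incumbent's mix.
  the entrant's payoff to Stay out: p·6 + (1−p)·(-12) = 18p - 12
  the entrant's payoff to Enter: p·(-3) + (1−p)·11 = -14p + 11
  18p - 12 = -14p + 11  ⇒  32p = 23  ⇒  p = 23/32.
For the incumbent to be willing to mix, the incumbent must be indifferent between Fight and Accommodate, which pins down the entrant's mix.
  the incumbent's payoff to Fight: q·0 + (1−q)·4 = -4q + 4
  the incumbent's payoff to Accommodate: q·10 + (1−q)·0 = 10q
  -4q + 4 = 10q  ⇒  -14q = -4  ⇒  q = 2/7.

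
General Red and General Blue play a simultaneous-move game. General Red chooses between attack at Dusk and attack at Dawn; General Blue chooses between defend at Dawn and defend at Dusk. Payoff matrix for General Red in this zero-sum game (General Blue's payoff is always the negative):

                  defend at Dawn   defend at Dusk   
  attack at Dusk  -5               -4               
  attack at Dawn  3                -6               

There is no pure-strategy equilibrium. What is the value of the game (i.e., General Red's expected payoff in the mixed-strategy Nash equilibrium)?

General Red's indifference between attack at Dusk and attack at Dawn determines General Blue's mixing probability q:
  General Red's payoff to attack at Dusk: q·(-5) + (1−q)·(-4) = -q - 4
  General Red's payoff to attack at Dawn: q·3 + (1−q)·(-6) = 9q - 6
  -q - 4 = 9q - 6  ⇒  -10q = -2  ⇒  q = 1/5.
The value is General Red's expected payoff against this mix (using attack at Dusk): (1/5)·(-5) + (4/5)·(-4) = -21/5.

v = -21/5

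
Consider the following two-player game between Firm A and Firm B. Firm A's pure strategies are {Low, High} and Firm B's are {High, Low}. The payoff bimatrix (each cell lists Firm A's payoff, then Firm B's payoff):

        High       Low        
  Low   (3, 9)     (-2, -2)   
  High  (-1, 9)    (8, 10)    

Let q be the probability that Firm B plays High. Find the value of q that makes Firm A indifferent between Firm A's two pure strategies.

q = 5/7

For Firm A to be willing to mix, Firm A must be indifferent between Low and High, which pins down Firm B's mix.
  Firm A's expected payoff from Low: q·3 + (1−q)·(-2) = 5q - 2
  Firm A's expected payoff from High: q·(-1) + (1−q)·8 = -9q + 8
  5q - 2 = -9q + 8  ⇒  14q = 10  ⇒  q = 5/7.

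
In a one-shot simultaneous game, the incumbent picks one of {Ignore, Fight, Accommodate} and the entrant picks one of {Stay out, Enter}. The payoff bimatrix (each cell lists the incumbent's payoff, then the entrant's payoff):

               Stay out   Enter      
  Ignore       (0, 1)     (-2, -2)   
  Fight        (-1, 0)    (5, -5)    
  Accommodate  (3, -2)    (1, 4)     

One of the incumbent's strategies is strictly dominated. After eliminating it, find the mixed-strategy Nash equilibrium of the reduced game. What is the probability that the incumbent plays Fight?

p = 6/11

The incumbent's strategy Ignore is strictly dominated by Accommodate: 3 > 0 and 1 > -2. Eliminate Ignore.
The entrant's indifference between Stay out and Enter determines the incumbent's mixing probability p:
  the entrant's payoff to Stay out: p·0 + (1−p)·(-2) = 2p - 2
  the entrant's payoff to Enter: p·(-5) + (1−p)·4 = -9p + 4
  2p - 2 = -9p + 4  ⇒  11p = 6  ⇒  p = 6/11.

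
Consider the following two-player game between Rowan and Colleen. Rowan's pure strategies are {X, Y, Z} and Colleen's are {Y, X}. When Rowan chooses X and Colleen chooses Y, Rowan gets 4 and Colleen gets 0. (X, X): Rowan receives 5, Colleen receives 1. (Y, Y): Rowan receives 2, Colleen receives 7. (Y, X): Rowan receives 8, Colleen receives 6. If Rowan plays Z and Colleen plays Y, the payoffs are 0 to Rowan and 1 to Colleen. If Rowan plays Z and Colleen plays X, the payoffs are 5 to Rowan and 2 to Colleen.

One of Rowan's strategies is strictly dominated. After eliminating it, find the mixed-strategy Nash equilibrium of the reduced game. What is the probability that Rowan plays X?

Rowan's strategy Z is strictly dominated by Y: 2 > 0 and 8 > 5. Eliminate Z.
Set Colleen's expected payoff from Y equal to that from X:
  Colleen's expected payoff from Y: p·0 + (1−p)·7 = -7p + 7
  Colleen's expected payoff from X: p·1 + (1−p)·6 = -5p + 6
  -7p + 7 = -5p + 6  ⇒  -2p = -1  ⇒  p = 1/2.

p = 1/2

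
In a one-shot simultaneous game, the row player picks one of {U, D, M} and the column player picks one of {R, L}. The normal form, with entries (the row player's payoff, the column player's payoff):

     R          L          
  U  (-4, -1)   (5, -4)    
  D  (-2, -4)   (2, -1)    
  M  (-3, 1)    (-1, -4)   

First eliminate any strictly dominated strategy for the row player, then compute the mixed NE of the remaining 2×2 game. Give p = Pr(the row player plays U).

p = 1/2

The row player's strategy M is strictly dominated by D: -2 > -3 and 2 > -1. Eliminate M.
For the column player to be willing to mix, the column player must be indifferent between R and L, which pins down the row player's mix.
  the column player's payoff from R: p·(-1) + (1−p)·(-4) = 3p - 4
  the column player's payoff from L: p·(-4) + (1−p)·(-1) = -3p - 1
  3p - 4 = -3p - 1  ⇒  6p = 3  ⇒  p = 1/2.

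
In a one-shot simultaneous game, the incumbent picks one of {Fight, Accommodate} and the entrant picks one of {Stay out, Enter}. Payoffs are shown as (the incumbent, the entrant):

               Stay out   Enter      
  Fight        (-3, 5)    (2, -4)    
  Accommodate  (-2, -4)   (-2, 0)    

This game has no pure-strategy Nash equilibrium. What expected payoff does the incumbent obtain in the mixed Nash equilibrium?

In a mixed equilibrium the incumbent is indifferent between Fight and Accommodate; this condition fixes q.
  the incumbent's payoff from Fight: q·(-3) + (1−q)·2 = -5q + 2
  the incumbent's payoff from Accommodate: q·(-2) + (1−q)·(-2) = -2
  -5q + 2 = -2  ⇒  -5q = -4  ⇒  q = 4/5.
At equilibrium the incumbent is indifferent across rows, so the incumbent's payoff equals the payoff from Fight: (4/5)·(-3) + (1/5)·2 = -2.

-2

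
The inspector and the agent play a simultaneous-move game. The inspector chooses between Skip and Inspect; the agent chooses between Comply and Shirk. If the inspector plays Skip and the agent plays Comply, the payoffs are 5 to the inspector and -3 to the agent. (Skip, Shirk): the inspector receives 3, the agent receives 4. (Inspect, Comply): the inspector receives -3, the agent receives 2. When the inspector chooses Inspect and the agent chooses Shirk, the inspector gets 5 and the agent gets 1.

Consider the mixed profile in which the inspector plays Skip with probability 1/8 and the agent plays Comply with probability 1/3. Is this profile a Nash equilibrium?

No

Given the agent's mix q = 1/3, the inspector's payoff from Skip is 11/3 but from Inspect is 7/3. The inspector strictly prefers Skip, so the inspector would not mix.
So the proposed profile is not a Nash equilibrium.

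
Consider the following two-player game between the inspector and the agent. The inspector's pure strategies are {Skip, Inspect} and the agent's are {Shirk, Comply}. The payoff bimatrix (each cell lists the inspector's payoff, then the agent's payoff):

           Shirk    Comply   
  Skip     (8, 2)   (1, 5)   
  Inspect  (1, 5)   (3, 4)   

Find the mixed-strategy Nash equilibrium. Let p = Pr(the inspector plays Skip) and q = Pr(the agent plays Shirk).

Set the agent's expected payoff from Shirk equal to that from Comply:
  the agent's expected payoff from Shirk: p·2 + (1−p)·5 = -3p + 5
  the agent's expected payoff from Comply: p·5 + (1−p)·4 = p + 4
  -3p + 5 = p + 4  ⇒  -4p = -1  ⇒  p = 1/4.
In a mixed equilibrium the inspector is indifferent between Skip and Inspect; this condition fixes q.
  the inspector's payoff from Skip: q·8 + (1−q)·1 = 7q + 1
  the inspector's payoff from Inspect: q·1 + (1−q)·3 = -2q + 3
  7q + 1 = -2q + 3  ⇒  9q = 2  ⇒  q = 2/9.

p = 1/4, q = 2/9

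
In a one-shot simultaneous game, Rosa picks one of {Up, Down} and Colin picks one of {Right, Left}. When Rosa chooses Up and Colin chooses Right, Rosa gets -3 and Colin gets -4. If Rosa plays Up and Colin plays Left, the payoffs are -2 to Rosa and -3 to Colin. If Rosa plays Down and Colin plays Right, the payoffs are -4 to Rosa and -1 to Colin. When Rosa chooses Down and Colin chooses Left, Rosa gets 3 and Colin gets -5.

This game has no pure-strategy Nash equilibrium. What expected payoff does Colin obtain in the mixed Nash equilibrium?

In a mixed equilibrium Colin is indifferent between Right and Left; this condition fixes p.
  Colin's payoff to Right: p·(-4) + (1−p)·(-1) = -3p - 1
  Colin's payoff to Left: p·(-3) + (1−p)·(-5) = 2p - 5
  -3p - 1 = 2p - 5  ⇒  -5p = -4  ⇒  p = 4/5.
At equilibrium Colin is indifferent across columns, so Colin's payoff equals the payoff from Right: (4/5)·(-4) + (1/5)·(-1) = -17/5.

-17/5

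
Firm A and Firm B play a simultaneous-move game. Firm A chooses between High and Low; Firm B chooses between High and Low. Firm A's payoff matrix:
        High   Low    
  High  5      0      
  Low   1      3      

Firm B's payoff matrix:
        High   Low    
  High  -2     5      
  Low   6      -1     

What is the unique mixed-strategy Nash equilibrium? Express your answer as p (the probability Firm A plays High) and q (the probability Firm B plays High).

p = 1/2, q = 3/7

In a mixed equilibrium Firm B is indifferent between High and Low; this condition fixes p.
  Firm B's expected payoff from High: p·(-2) + (1−p)·6 = -8p + 6
  Firm B's expected payoff from Low: p·5 + (1−p)·(-1) = 6p - 1
  -8p + 6 = 6p - 1  ⇒  -14p = -7  ⇒  p = 1/2.
For Firm A to be willing to mix, Firm A must be indifferent between High and Low, which pins down Firm B's mix.
  Firm A's expected payoff from High: q·5 + (1−q)·0 = 5q
  Firm A's expected payoff from Low: q·1 + (1−q)·3 = -2q + 3
  5q = -2q + 3  ⇒  7q = 3  ⇒  q = 3/7.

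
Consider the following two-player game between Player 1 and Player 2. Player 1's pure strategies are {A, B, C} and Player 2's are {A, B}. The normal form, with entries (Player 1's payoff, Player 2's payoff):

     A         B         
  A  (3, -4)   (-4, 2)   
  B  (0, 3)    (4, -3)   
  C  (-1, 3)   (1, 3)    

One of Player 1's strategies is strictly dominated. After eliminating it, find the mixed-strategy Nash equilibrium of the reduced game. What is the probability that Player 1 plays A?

p = 1/2

Player 1's strategy C is strictly dominated by B: 0 > -1 and 4 > 1. Eliminate C.
Player 2's indifference between A and B determines Player 1's mixing probability p:
  Player 2's expected payoff from A: p·(-4) + (1−p)·3 = -7p + 3
  Player 2's expected payoff from B: p·2 + (1−p)·(-3) = 5p - 3
  -7p + 3 = 5p - 3  ⇒  -12p = -6  ⇒  p = 1/2.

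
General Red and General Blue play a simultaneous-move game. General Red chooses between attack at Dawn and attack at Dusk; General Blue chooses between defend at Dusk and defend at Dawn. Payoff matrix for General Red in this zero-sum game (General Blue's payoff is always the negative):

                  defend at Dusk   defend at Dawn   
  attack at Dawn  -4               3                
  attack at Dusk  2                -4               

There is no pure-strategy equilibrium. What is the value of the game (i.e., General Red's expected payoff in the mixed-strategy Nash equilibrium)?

v = -10/13

For General Red to be willing to mix, General Red must be indifferent between attack at Dawn and attack at Dusk, which pins down General Blue's mix.
  General Red's payoff to attack at Dawn: q·(-4) + (1−q)·3 = -7q + 3
  General Red's payoff to attack at Dusk: q·2 + (1−q)·(-4) = 6q - 4
  -7q + 3 = 6q - 4  ⇒  -13q = -7  ⇒  q = 7/13.
The value is General Red's expected payoff against this mix (using attack at Dawn): (7/13)·(-4) + (6/13)·3 = -10/13.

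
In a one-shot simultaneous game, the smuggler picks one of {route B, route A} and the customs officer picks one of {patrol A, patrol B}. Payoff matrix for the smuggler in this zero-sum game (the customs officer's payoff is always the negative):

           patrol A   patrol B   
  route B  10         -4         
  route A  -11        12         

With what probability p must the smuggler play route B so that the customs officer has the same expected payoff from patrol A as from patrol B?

The customs officer's indifference between patrol A and patrol B determines the smuggler's mixing probability p:
  the customs officer's payoff to patrol A: p·(-10) + (1−p)·11 = -21p + 11
  the customs officer's payoff to patrol B: p·4 + (1−p)·(-12) = 16p - 12
  -21p + 11 = 16p - 12  ⇒  -37p = -23  ⇒  p = 23/37.

p = 23/37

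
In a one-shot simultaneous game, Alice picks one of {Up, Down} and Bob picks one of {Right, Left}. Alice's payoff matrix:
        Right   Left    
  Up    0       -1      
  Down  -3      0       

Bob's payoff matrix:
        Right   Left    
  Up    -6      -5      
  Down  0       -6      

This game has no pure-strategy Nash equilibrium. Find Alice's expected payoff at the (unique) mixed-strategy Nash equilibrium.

For Alice to be willing to mix, Alice must be indifferent between Up and Down, which pins down Bob's mix.
  Alice's payoff to Up: q·0 + (1−q)·(-1) = q - 1
  Alice's payoff to Down: q·(-3) + (1−q)·0 = -3q
  q - 1 = -3q  ⇒  4q = 1  ⇒  q = 1/4.
At equilibrium Alice is indifferent across rows, so Alice's payoff equals the payoff from Up: (1/4)·0 + (3/4)·(-1) = -3/4.

-3/4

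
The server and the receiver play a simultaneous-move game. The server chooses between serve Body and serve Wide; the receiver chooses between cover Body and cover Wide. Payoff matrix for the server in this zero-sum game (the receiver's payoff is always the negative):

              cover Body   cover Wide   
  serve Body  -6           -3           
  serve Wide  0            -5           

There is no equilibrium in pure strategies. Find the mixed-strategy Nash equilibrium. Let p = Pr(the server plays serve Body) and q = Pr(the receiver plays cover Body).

The server's mix must leave the receiver indifferent between cover Body and cover Wide.
  the receiver's payoff from cover Body: p·6 + (1−p)·0 = 6p
  the receiver's payoff from cover Wide: p·3 + (1−p)·5 = -2p + 5
  6p = -2p + 5  ⇒  8p = 5  ⇒  p = 5/8.
The receiver's mix must leave the server indifferent between serve Body and serve Wide.
  the server's expected payoff from serve Body: q·(-6) + (1−q)·(-3) = -3q - 3
  the server's expected payoff from serve Wide: q·0 + (1−q)·(-5) = 5q - 5
  -3q - 3 = 5q - 5  ⇒  -8q = -2  ⇒  q = 1/4.

p = 5/8, q = 1/4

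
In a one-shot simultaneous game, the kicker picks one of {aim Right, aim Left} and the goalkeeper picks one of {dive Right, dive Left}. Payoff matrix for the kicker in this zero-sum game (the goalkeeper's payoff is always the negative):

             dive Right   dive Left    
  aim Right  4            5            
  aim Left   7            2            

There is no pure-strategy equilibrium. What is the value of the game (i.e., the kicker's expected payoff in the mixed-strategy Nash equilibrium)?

The goalkeeper's mix must leave the kicker indifferent between aim Right and aim Left.
  the kicker's payoff to aim Right: q·4 + (1−q)·5 = -q + 5
  the kicker's payoff to aim Left: q·7 + (1−q)·2 = 5q + 2
  -q + 5 = 5q + 2  ⇒  -6q = -3  ⇒  q = 1/2.
The value is the kicker's expected payoff against this mix (using aim Right): (1/2)·4 + (1/2)·5 = 9/2.

v = 9/2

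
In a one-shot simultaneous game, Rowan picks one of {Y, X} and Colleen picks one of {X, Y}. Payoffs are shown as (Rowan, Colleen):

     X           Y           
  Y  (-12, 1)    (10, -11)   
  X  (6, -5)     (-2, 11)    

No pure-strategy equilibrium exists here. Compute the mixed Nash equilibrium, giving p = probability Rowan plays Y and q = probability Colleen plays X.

In a mixed equilibrium Colleen is indifferent between X and Y; this condition fixes p.
  Colleen's payoff to X: p·1 + (1−p)·(-5) = 6p - 5
  Colleen's payoff to Y: p·(-11) + (1−p)·11 = -22p + 11
  6p - 5 = -22p + 11  ⇒  28p = 16  ⇒  p = 4/7.
In a mixed equilibrium Rowan is indifferent between Y and X; this condition fixes q.
  Rowan's payoff from Y: q·(-12) + (1−q)·10 = -22q + 10
  Rowan's payoff from X: q·6 + (1−q)·(-2) = 8q - 2
  -22q + 10 = 8q - 2  ⇒  -30q = -12  ⇒  q = 2/5.

p = 4/7, q = 2/5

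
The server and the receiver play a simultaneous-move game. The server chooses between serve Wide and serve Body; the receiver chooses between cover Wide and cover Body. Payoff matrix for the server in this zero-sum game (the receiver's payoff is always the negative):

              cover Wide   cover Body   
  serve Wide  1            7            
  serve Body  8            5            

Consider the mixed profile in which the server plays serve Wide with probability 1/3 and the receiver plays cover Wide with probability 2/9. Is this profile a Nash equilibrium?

Yes

Check the receiver's indifference given the server's mix p = 1/3:
  payoff from cover Wide = -17/3; payoff from cover Body = -17/3 — equal.
Check the server's indifference given the receiver's mix q = 2/9:
  payoff from serve Wide = 17/3; payoff from serve Body = 17/3 — equal.
Both players are indifferent, so neither can profitably deviate.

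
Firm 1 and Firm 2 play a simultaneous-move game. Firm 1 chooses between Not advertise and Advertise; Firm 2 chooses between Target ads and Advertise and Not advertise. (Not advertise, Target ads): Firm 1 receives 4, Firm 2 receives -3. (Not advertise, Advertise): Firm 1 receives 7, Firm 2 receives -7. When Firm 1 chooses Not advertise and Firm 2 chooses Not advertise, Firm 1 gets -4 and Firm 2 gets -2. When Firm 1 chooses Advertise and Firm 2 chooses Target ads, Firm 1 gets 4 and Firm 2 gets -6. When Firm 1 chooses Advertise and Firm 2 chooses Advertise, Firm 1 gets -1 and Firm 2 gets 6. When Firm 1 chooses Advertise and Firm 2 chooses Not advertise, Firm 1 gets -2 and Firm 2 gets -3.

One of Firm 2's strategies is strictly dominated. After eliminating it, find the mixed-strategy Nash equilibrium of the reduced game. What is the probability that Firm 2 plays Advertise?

q = 1/5

Firm 2's strategy Target ads is strictly dominated by Not advertise: -2 > -3 and -3 > -6. Eliminate Target ads.
Firm 1's indifference between Not advertise and Advertise determines Firm 2's mixing probability q:
  Firm 1's payoff from Not advertise: q·7 + (1−q)·(-4) = 11q - 4
  Firm 1's payoff from Advertise: q·(-1) + (1−q)·(-2) = q - 2
  11q - 4 = q - 2  ⇒  10q = 2  ⇒  q = 1/5.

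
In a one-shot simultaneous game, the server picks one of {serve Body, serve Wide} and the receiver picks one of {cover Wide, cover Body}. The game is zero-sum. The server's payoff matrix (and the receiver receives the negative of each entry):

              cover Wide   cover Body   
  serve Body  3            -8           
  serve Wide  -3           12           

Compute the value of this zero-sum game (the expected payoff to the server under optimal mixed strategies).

v = 6/13

Set the server's expected payoff from serve Body equal to that from serve Wide:
  the server's expected payoff from serve Body: q·3 + (1−q)·(-8) = 11q - 8
  the server's expected payoff from serve Wide: q·(-3) + (1−q)·12 = -15q + 12
  11q - 8 = -15q + 12  ⇒  26q = 20  ⇒  q = 10/13.
The value is the server's expected payoff against this mix (using serve Body): (10/13)·3 + (3/13)·(-8) = 6/13.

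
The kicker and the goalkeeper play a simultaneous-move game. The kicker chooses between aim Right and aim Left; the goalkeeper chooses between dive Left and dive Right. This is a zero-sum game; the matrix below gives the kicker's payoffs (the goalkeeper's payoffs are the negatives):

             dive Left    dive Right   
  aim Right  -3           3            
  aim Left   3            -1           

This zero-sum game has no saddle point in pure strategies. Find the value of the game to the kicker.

v = 3/5

The goalkeeper's mix must leave the kicker indifferent between aim Right and aim Left.
  the kicker's payoff from aim Right: q·(-3) + (1−q)·3 = -6q + 3
  the kicker's payoff from aim Left: q·3 + (1−q)·(-1) = 4q - 1
  -6q + 3 = 4q - 1  ⇒  -10q = -4  ⇒  q = 2/5.
The value is the kicker's expected payoff against this mix (using aim Right): (2/5)·(-3) + (3/5)·3 = 3/5.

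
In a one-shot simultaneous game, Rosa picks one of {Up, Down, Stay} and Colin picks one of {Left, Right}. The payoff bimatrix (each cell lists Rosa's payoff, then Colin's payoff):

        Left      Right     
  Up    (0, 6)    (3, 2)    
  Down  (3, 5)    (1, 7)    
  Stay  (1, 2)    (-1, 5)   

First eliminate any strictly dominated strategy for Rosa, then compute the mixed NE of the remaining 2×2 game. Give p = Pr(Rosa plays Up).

p = 1/3

Rosa's strategy Stay is strictly dominated by Down: 3 > 1 and 1 > -1. Eliminate Stay.
In a mixed equilibrium Colin is indifferent between Left and Right; this condition fixes p.
  Colin's payoff from Left: p·6 + (1−p)·5 = p + 5
  Colin's payoff from Right: p·2 + (1−p)·7 = -5p + 7
  p + 5 = -5p + 7  ⇒  6p = 2  ⇒  p = 1/3.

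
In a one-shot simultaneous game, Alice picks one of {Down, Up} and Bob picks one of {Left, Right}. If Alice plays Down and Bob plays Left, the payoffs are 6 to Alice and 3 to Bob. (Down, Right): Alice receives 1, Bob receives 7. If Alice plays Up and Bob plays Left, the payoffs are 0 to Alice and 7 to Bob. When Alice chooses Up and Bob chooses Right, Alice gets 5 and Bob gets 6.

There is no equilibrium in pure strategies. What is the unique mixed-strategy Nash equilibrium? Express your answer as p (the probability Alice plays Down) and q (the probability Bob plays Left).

p = 1/5, q = 2/5

Bob's indifference between Left and Right determines Alice's mixing probability p:
  Bob's payoff to Left: p·3 + (1−p)·7 = -4p + 7
  Bob's payoff to Right: p·7 + (1−p)·6 = p + 6
  -4p + 7 = p + 6  ⇒  -5p = -1  ⇒  p = 1/5.
In a mixed equilibrium Alice is indifferent between Down and Up; this condition fixes q.
  Alice's expected payoff from Down: q·6 + (1−q)·1 = 5q + 1
  Alice's expected payoff from Up: q·0 + (1−q)·5 = -5q + 5
  5q + 1 = -5q + 5  ⇒  10q = 4  ⇒  q = 2/5.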